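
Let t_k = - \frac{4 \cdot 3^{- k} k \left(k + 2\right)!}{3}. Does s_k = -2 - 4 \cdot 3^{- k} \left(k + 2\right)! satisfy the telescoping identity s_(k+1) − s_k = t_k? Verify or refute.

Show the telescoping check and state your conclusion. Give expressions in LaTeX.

s_(k+1) = -4*3**(-k - 1)*factorial(k + 3) - 2
s_(k+1) − s_k = -4*k*factorial(k + 2)/(3*3**k)
(s_(k+1) − s_k) − t_k = 0

Valid: the claim telescopes to t_k.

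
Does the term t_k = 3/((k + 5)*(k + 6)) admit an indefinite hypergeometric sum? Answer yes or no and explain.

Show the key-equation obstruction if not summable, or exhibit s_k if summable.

t_(k+1)/t_k = (k + 5)/(k + 7).
A = k + 5, B = k + 7, C = 1.
Key eq: (k + 5)·f(k+1) = (k + 6)·f(k) + (1).
Degrees (1,1,0) ⇒ d ≤ 1.
A polynomial solution: f(k) = k/5.
So s_k = (B(k−1)f/C)·t_k = (k*(k + 6)/5)·t_k = 3*k/(5*(k + 5)).
s_(k+1) − s_k = 3/(k**2 + 11*k + 30) = t_k.

Yes. s_k = 3*k/(5*(k + 5)).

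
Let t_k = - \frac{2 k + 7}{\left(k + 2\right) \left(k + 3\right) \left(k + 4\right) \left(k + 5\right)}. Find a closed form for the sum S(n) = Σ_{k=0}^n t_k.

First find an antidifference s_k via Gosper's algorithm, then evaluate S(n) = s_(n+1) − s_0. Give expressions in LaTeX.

S(n) = \frac{- n^{2} - 8 n - 7}{8 \left(n^{2} + 8 n + 15\right)}

Ratio r(k) = (k + 2)*(2*k + 9)/((k + 6)*(2*k + 7)).
Take A(k)=k + 2, B(k)=k + 6, C(k)=k + 7/2.
Solve (k + 2)·f(k+1) − (k + 5)·f(k) = k + 7/2.
Bound: deg f ≤ 3.
Solving with deg f ≤ 3: f(k) = k*(k + 3)*(k + 6)/16.
Get s_k = R·t_k = k*(-k - 6)/(8*(k**2 + 6*k + 8)) with R(k) = B(k−1)f(k)/C(k) = k*(k + 3)*(k + 5)*(k + 6)/(8*(2*k + 7)).
Check: Δs_k = (-2*k - 7)/(k**4 + 14*k**3 + 71*k**2 + 154*k + 120). ✓
Telescope: S(n) = s_(n+1) − s_(0) = (-n**2 - 8*n - 7)/(8*(n**2 + 8*n + 15)) − (0) = (-n**2 - 8*n - 7)/(8*(n**2 + 8*n + 15)).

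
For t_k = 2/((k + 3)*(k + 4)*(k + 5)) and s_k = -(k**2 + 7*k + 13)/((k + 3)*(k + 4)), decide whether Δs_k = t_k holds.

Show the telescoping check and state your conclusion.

valid (s_(k+1) − s_k reduces to t_k)

s_(k+1) = (-7*k - (k + 1)**2 - 20)/((k + 4)*(k + 5))
s_(k+1) − s_k = 2/(k**3 + 12*k**2 + 47*k + 60)
(s_(k+1) − s_k) − t_k = 0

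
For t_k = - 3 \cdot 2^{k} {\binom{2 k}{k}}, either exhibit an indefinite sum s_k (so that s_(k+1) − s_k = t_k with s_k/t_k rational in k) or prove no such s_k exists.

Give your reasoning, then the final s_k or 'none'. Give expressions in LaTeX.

Step 1: r(k) = 4*(2*k + 1)/(k + 1).
So A=8*k + 4 and B=k + 1, with C=1.
Set up (8*k + 4)·f(k+1) − (k)·f(k) − (1) = 0.
deg f ≤ -1 (via 1,1,0).
deg f ≤ -1 is impossible — no certificate.

not Gosper-summable; s_k does not exist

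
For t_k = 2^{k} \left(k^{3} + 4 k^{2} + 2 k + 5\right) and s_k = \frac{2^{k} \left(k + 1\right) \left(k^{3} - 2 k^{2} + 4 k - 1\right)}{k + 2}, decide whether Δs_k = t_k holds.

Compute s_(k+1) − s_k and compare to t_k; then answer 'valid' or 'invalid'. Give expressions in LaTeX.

s_(k+1) = 2**(k + 1)*(k**4 + 3*k**3 + 5*k**2 + 8*k + 4)/(k + 3)
s_(k+1) − s_k = 2**k*(k**5 + 8*k**4 + 23*k**3 + 27*k**2 + 32*k + 19)/(k**2 + 5*k + 6)
(s_(k+1) − s_k) − t_k = 2**k*(-k**4 - 5*k**3 - 12*k**2 - 5*k - 11)/(k**2 + 5*k + 6)

Invalid: residual \frac{2^{k} \left(- k^{4} - 5 k^{3} - 12 k^{2} - 5 k - 11\right)}{k^{2} + 5 k + 6} ≠ 0.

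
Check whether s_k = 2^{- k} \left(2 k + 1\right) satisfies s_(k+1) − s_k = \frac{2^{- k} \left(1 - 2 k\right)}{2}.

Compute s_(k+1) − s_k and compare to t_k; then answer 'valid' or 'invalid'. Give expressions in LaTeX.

Valid: the claim telescopes to t_k.

s_(k+1) = (2*k + 3)/(2*2**k)
s_(k+1) − s_k = (1 - 2*k)/(2*2**k)
(s_(k+1) − s_k) − t_k = 0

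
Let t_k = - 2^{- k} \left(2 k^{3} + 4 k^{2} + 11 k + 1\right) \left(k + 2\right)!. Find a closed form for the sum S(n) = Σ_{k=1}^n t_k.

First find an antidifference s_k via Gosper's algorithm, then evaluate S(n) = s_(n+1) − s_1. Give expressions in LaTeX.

S(n) = 2^{- n} \left(6 \cdot 2^{n} - 2 n^{5} n! - 14 n^{4} n! - 35 n^{3} n! - 40 n^{2} n! - 23 n n! - 6 n!\right)

r(k) = (2*k**4 + 16*k**3 + 55*k**2 + 93*k + 54)/(2*(2*k**3 + 4*k**2 + 11*k + 1)) after simplifying.
So A=k/2 + 3/2 and B=1, with C=k**3 + 2*k**2 + 11*k/2 + 1/2.
Solve (k/2 + 3/2)·f(k+1) − (1)·f(k) = k**3 + 2*k**2 + 11*k/2 + 1/2.
deg f ≤ 2 (via 1,0,3).
Solving with deg f ≤ 2: f(k) = 2*k**2 - 2*k + 1.
Get s_k = R·t_k = -2**(1 - k)*(2*k**2 - 2*k + 1)*factorial(k + 2) with R(k) = B(k−1)f(k)/C(k) = 2*(2*k**2 - 2*k + 1)/(2*k**3 + 4*k**2 + 11*k + 1).
Verify: -(2*k**3 + 4*k**2 + 11*k + 1)*factorial(k + 2)/2**k matches t_k.
s_(n+1) = -(2*n**2 + 2*n + 1)*factorial(n + 3)/2**n and s_(1) = -6, so S(n) = (6*2**n - 2*n**5*factorial(n) - 14*n**4*factorial(n) - 35*n**3*factorial(n) - 40*n**2*factorial(n) - 23*n*factorial(n) - 6*factorial(n))/2**n.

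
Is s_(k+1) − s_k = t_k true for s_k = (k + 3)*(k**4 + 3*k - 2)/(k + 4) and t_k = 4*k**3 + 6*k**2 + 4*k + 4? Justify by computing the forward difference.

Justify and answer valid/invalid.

s_(k+1) = (k + 4)*(3*k + (k + 1)**4 + 1)/(k + 5)
s_(k+1) − s_k = (4*k**5 + 39*k**4 + 116*k**3 + 132*k**2 + 99*k + 62)/(k**2 + 9*k + 20)
(s_(k+1) − s_k) − t_k = (-3*k**4 - 22*k**3 - 28*k**2 - 17*k - 18)/(k**2 + 9*k + 20)

Invalid: residual (-3*k**4 - 22*k**3 - 28*k**2 - 17*k - 18)/(k**2 + 9*k + 20) ≠ 0.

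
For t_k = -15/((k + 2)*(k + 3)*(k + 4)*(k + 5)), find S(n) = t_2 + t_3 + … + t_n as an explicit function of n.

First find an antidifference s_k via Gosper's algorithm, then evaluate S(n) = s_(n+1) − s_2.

The ratio is (k + 2)/(k + 6).
Take A(k)=k + 2, B(k)=k + 6, C(k)=1.
Need (k + 2)·f(k+1) − (k + 5)·f(k) = 1.
deg f ≤ 3 (via 1,1,0).
Solve for f: f(k) = k*(k**2 + 9*k + 26)/72 (degree 3 ≤ 3).
Then R = B(k−1)f/C = k*(k + 5)*(k**2 + 9*k + 26)/72, so s_k = R(k)·t_k = 5*k*(-k**2 - 9*k - 26)/(24*(k + 2)*(k + 3)*(k + 4)).
s_(k+1) − s_k = -15/(k**4 + 14*k**3 + 71*k**2 + 154*k + 120) = t_k.
s_(n+1) = 5*(-n**3 - 12*n**2 - 47*n - 36)/(24*(n**3 + 12*n**2 + 47*n + 60)) and s_(2) = -1/6, so S(n) = (-n**3 - 12*n**2 - 47*n + 60)/(24*(n**3 + 12*n**2 + 47*n + 60)).

S(n) = (-n**3 - 12*n**2 - 47*n + 60)/(24*(n**3 + 12*n**2 + 47*n + 60))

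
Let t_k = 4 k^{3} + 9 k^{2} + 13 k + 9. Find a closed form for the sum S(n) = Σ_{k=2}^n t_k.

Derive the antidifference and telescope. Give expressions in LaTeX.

S(n) = n^{4} + 5 n^{3} + 12 n^{2} + 17 n - 35

t_(k+1)/t_k = (4*k**3 + 21*k**2 + 43*k + 35)/(4*k**3 + 9*k**2 + 13*k + 9).
So A=1 and B=1, with C=k**3 + 9*k**2/4 + 13*k/4 + 9/4.
Key eq: (1)·f(k+1) = (1)·f(k) + (k**3 + 9*k**2/4 + 13*k/4 + 9/4).
Degrees (0,0,3) ⇒ d ≤ 4.
Match coefficients ⇒ f(k) = k*(k**3 + k**2 + 3*k + 4)/4.
Certificate R = B(k−1)f/C = k*(k**3 + k**2 + 3*k + 4)/(4*k**3 + 9*k**2 + 13*k + 9) gives s_k = k*(k**3 + k**2 + 3*k + 4).
Check: Δs_k = 4*k**3 + 9*k**2 + 13*k + 9. ✓
s_(n+1) = n**4 + 5*n**3 + 12*n**2 + 17*n + 9 and s_(2) = 44, so S(n) = n**4 + 5*n**3 + 12*n**2 + 17*n - 35.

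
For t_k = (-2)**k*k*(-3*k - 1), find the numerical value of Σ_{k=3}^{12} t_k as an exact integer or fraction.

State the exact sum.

Σ = -1277904

r(k) = -2*(k + 1)*(3*k + 4)/(k*(3*k + 1)) after simplifying.
A = -2, B = 1, C = k**2 + k/3.
Need (-2)·f(k+1) − (1)·f(k) = k**2 + k/3.
Degrees (0,0,2) ⇒ d ≤ 2.
Match coefficients ⇒ f(k) = -k*(k - 1)/3.
Get s_k = R·t_k = (-2)**k*k*(k - 1) with R(k) = B(k−1)f(k)/C(k) = -(k - 1)/(3*k + 1).
s_(k+1) − s_k = (-2)**k*k*(-3*k - 1) = t_k.
Sum = s_(13) − s_(3); s_(13) = -1277952, s_(3) = -48 ⇒ -1277904.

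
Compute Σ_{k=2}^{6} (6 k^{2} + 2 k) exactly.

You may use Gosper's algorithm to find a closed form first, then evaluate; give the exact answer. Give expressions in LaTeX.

Compute t_(k+1)/t_k: get (k + 3*(k + 1)**2 + 1)/(k*(3*k + 1)).
Take A(k)=1, B(k)=1, C(k)=k**2 + k/3.
Set up (1)·f(k+1) − (1)·f(k) − (k**2 + k/3) = 0.
Degrees (0,0,2) ⇒ d ≤ 3.
Match coefficients ⇒ f(k) = k**2*(k - 1)/3.
So s_k = (B(k−1)f/C)·t_k = (k*(k - 1)/(3*k + 1))·t_k = 2*k**2*(k - 1).
s_(k+1) − s_k = 2*k*(3*k + 1) = t_k.
Telescoping: Σ = s_(7) − s_(2) = 588 − (8) = 580.

Σ = 580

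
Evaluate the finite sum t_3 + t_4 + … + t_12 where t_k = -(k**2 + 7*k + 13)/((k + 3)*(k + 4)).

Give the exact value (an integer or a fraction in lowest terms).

r(k) = (k + 3)*(7*k + (k + 1)**2 + 20)/((k + 5)*(k**2 + 7*k + 13)) after simplifying.
Take A(k)=k + 3, B(k)=k + 5, C(k)=k**2 + 7*k + 13.
f must satisfy (k + 3)·f(k+1) − (k + 4)·f(k) = k**2 + 7*k + 13.
From deg A=1, deg B=1, deg C=2: d=2.
Coefficient equations give f(k) = k*(3*k + 10)/3.
Get s_k = R·t_k = k*(-3*k - 10)/(3*(k + 3)) with R(k) = B(k−1)f(k)/C(k) = k*(k + 4)*(3*k + 10)/(3*(k**2 + 7*k + 13)).
Verify: (-k**2 - 7*k - 13)/(k**2 + 7*k + 12) matches t_k.
Sum = s_(13) − s_(3); s_(13) = -637/48, s_(3) = -19/6 ⇒ -485/48.

Σ = -485/48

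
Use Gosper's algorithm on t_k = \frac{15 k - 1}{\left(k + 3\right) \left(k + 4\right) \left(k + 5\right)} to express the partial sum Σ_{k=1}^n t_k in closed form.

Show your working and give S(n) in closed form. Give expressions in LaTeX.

S(n) = \frac{n \left(37 n + 33\right)}{20 \left(n^{2} + 9 n + 20\right)}

The ratio is (k + 3)*(15*k + 14)/((k + 6)*(15*k - 1)).
Gosper form: A/B · C(k+1)/C(k) with A=k + 3, B=k + 6, C=k - 1/15.
Need (k + 3)·f(k+1) − (k + 5)·f(k) = k - 1/15.
From deg A=1, deg B=1, deg C=1: d=2.
Coefficient equations give f(k) = k*(11*k - 13)/90.
Certificate R = B(k−1)f/C = k*(k + 5)*(11*k - 13)/(6*(15*k - 1)) gives s_k = k*(11*k - 13)/(6*(k + 3)*(k + 4)).
s_(k+1) − s_k = (15*k - 1)/(k**3 + 12*k**2 + 47*k + 60) = t_k.
s_(n+1) = (11*n**2 + 9*n - 2)/(6*(n**2 + 9*n + 20)) and s_(1) = -1/60, so S(n) = n*(37*n + 33)/(20*(n**2 + 9*n + 20)).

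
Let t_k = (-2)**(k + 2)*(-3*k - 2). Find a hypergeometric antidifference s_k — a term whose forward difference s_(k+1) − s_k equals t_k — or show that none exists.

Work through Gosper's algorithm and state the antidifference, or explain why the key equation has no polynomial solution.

r(k) = 2*(-3*k - 5)/(3*k + 2) after simplifying.
Normal form (A,B,C) = (-2, 1, k + 2/3).
Key eq: (-2)·f(k+1) = (1)·f(k) + (k + 2/3).
Degrees (0,0,1) ⇒ d ≤ 1.
Coefficient equations give f(k) = -k/3.
So s_k = (B(k−1)f/C)·t_k = (-k/(3*k + 2))·t_k = (-2)**(k + 2)*k.
s_(k+1) − s_k = (-2)**(k + 2)*(-3*k - 2) = t_k.

s_k = (-2)**(k + 2)*k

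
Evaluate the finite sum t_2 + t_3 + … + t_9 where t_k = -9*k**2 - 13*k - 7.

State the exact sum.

Σ = -3184

The ratio is (9*k**2 + 31*k + 29)/(9*k**2 + 13*k + 7).
A = 1, B = 1, C = k**2 + 13*k/9 + 7/9.
f must satisfy (1)·f(k+1) − (1)·f(k) = k**2 + 13*k/9 + 7/9.
Bound: deg f ≤ 3.
Match coefficients ⇒ f(k) = k*(3*k**2 + 2*k + 2)/9.
Get s_k = R·t_k = k*(-3*k**2 - 2*k - 2) with R(k) = B(k−1)f(k)/C(k) = k*(3*k**2 + 2*k + 2)/(9*k**2 + 13*k + 7).
Δs = -9*k**2 - 13*k - 7, as required.
Σ_(k=2)^(9) t_k = s_(10) − s_(2) = -3220 − (-36) = -3184.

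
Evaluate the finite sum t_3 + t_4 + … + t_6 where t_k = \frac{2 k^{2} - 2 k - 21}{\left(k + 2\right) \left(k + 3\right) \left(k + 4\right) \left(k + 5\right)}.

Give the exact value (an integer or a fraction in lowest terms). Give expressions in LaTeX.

Compute t_(k+1)/t_k: get (k + 2)*(2*k - 2*(k + 1)**2 + 23)/((k + 6)*(-2*k**2 + 2*k + 21)).
So A=k + 2 and B=k + 6, with C=k**2 - k - 21/2.
f must satisfy (k + 2)·f(k+1) − (k + 5)·f(k) = k**2 - k - 21/2.
d = 3 from the (1,1,2) case.
Solving with deg f ≤ 3: f(k) = -k*(k**2 + 25*k + 58)/16.
Get s_k = R·t_k = k*(-k**2 - 25*k - 58)/(8*(k + 2)*(k + 3)*(k + 4)) with R(k) = B(k−1)f(k)/C(k) = -k*(k + 5)*(k**2 + 25*k + 58)/(8*(2*k**2 - 2*k - 21)).
Δs = (2*k**2 - 2*k - 21)/(k**4 + 14*k**3 + 71*k**2 + 154*k + 120), as required.
Sum = s_(7) − s_(3); s_(7) = -329/1320, s_(3) = -71/280 ⇒ 1/231.

Σ = 1/231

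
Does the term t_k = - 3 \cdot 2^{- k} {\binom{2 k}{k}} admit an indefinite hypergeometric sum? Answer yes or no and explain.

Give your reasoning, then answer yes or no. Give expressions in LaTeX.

t_(k+1)/t_k = (2*k + 1)/(k + 1).
So A=2*k + 1 and B=k + 1, with C=1.
Key eq: (2*k + 1)·f(k+1) = (k)·f(k) + (1).
From deg A=1, deg B=1, deg C=0: d=-1.
Bound -1 < 0, so the key equation has no polynomial solution.

No. Not Gosper-summable.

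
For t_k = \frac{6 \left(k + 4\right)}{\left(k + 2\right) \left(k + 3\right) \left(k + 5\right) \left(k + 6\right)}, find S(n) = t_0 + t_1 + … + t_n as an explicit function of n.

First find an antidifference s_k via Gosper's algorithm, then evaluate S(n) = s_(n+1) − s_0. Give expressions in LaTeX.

The ratio is (k + 2)*(k + 5)**2/((k + 4)**2*(k + 7)).
Take A(k)=k + 2, B(k)=k + 7, C(k)=k**2 + 8*k + 16.
Need (k + 2)·f(k+1) − (k + 6)·f(k) = k**2 + 8*k + 16.
Bound: deg f ≤ 4.
A polynomial solution: f(k) = k*(k + 3)*(k + 4)*(k + 7)/20.
Then R = B(k−1)f/C = k*(k + 3)*(k + 6)*(k + 7)/(20*(k + 4)), so s_k = R(k)·t_k = 3*k*(k + 7)/(10*(k**2 + 7*k + 10)).
Check: Δs_k = 6*(k + 4)/(k**4 + 16*k**3 + 91*k**2 + 216*k + 180). ✓
Evaluate: s_(n+1) = 3*(n**2 + 9*n + 8)/(10*(n**2 + 9*n + 18)); subtract s_(0) = 0 ⇒ S(n) = 3*(n**2 + 9*n + 8)/(10*(n**2 + 9*n + 18)).

S(n) = \frac{3 \left(n^{2} + 9 n + 8\right)}{10 \left(n^{2} + 9 n + 18\right)}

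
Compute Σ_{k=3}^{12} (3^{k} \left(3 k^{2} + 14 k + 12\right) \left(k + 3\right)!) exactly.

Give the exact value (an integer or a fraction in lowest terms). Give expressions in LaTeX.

t_(k+1)/t_k = 3*(3*k**3 + 32*k**2 + 109*k + 116)/(3*k**2 + 14*k + 12).
Factor: A=3*k + 12; B=1; C=k**2 + 14*k/3 + 4.
Need (3*k + 12)·f(k+1) − (1)·f(k) = k**2 + 14*k/3 + 4.
Bound: deg f ≤ 1.
Coefficient equations give f(k) = k/3.
Then R = B(k−1)f/C = k/(3*k**2 + 14*k + 12), so s_k = R(k)·t_k = 3**k*k*factorial(k + 3).
Verify: 3**k*(3*k**2 + 14*k + 12)*factorial(k + 3) matches t_k.
Σ_(k=3)^(12) t_k = s_(13) − s_(3) = 433649906853875712000 − (58320) = 433649906853875653680.

Σ = 433649906853875653680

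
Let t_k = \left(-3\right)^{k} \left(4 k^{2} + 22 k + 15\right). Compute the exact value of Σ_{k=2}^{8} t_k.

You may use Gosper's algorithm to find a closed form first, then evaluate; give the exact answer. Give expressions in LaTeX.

Step 1: r(k) = 3*(-4*k**2 - 30*k - 41)/(4*k**2 + 22*k + 15).
Normal form (A,B,C) = (-3, 1, k**2 + 11*k/2 + 15/4).
Key eq: (-3)·f(k+1) = (1)·f(k) + (k**2 + 11*k/2 + 15/4).
d = 2 from the (0,0,2) case.
Match coefficients ⇒ f(k) = -k*(k + 4)/4.
Then R = B(k−1)f/C = -k*(k + 4)/(4*k**2 + 22*k + 15), so s_k = R(k)·t_k = (-3)**k*k*(-k - 4).
Δs = (-3)**k*(4*k**2 + 22*k + 15), as required.
Evaluate s at k=9 and k=2: 2302911 and -108; difference 2303019.

Σ = 2303019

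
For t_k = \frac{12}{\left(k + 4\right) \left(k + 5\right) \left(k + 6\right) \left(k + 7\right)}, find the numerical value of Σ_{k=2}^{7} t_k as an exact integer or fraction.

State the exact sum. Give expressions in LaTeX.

Σ = 11/1092

Ratio r(k) = (k + 4)/(k + 8).
A = k + 4, B = k + 8, C = 1.
Need (k + 4)·f(k+1) − (k + 7)·f(k) = 1.
deg f ≤ 3 (via 1,1,0).
Solving with deg f ≤ 3: f(k) = k*(k**2 + 15*k + 74)/360.
Certificate R = B(k−1)f/C = k*(k + 7)*(k**2 + 15*k + 74)/360 gives s_k = k*(k**2 + 15*k + 74)/(30*(k + 4)*(k + 5)*(k + 6)).
Check: Δs_k = 12/(k**4 + 22*k**3 + 179*k**2 + 638*k + 840). ✓
Telescoping: Σ = s_(8) − s_(2) = 43/1365 − (3/140) = 11/1092.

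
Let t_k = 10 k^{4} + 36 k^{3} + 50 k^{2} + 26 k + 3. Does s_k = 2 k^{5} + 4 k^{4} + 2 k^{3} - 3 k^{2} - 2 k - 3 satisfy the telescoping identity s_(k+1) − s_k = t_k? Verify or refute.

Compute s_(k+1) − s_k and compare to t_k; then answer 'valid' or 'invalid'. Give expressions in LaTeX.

s_(k+1) = k*(2*k**4 + 14*k**3 + 38*k**2 + 47*k + 24)
s_(k+1) − s_k = 10*k**4 + 36*k**3 + 50*k**2 + 26*k + 3
(s_(k+1) − s_k) − t_k = 0

Valid: the claim telescopes to t_k.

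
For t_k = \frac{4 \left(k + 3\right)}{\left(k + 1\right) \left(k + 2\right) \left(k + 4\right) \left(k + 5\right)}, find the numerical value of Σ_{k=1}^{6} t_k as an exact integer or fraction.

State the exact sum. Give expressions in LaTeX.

r(k) = (k + 1)*(k + 4)**2/((k + 3)**2*(k + 6)) after simplifying.
Take A(k)=k + 1, B(k)=k + 6, C(k)=k**2 + 6*k + 9.
f must satisfy (k + 1)·f(k+1) − (k + 5)·f(k) = k**2 + 6*k + 9.
Degrees (1,1,2) ⇒ d ≤ 4.
A polynomial solution: f(k) = k*(k + 2)*(k + 3)*(k + 5)/8.
Then R = B(k−1)f/C = k*(k + 2)*(k + 5)**2/(8*(k + 3)), so s_k = R(k)·t_k = k*(k + 5)/(2*(k**2 + 5*k + 4)).
s_(k+1) − s_k = 4*(k + 3)/(k**4 + 12*k**3 + 49*k**2 + 78*k + 40) = t_k.
Evaluate s at k=7 and k=1: 21/44 and 3/10; difference 39/220.

Σ = 39/220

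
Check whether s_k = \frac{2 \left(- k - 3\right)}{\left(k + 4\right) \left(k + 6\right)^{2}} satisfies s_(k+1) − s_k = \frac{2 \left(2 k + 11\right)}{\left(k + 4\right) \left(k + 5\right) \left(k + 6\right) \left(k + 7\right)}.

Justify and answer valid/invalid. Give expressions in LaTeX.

s_(k+1) = 2*(-k - 4)/((k + 5)*(k + 7)**2)
s_(k+1) − s_k = 2*(2*k**3 + 28*k**2 + 122*k + 159)/(k**6 + 35*k**5 + 507*k**4 + 3889*k**3 + 16652*k**2 + 37716*k + 35280)
(s_(k+1) − s_k) − t_k = 6*(-3*k**2 - 35*k - 101)/(k**6 + 35*k**5 + 507*k**4 + 3889*k**3 + 16652*k**2 + 37716*k + 35280)

Invalid: residual \frac{6 \left(- 3 k^{2} - 35 k - 101\right)}{k^{6} + 35 k^{5} + 507 k^{4} + 3889 k^{3} + 16652 k^{2} + 37716 k + 35280} ≠ 0.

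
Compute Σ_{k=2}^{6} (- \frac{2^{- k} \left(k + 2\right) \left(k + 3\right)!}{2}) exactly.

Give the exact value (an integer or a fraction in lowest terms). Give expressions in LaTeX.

r(k) = (k + 3)*(k + 4)/(2*(k + 2)) after simplifying.
Normal form (A,B,C) = (k/2 + 2, 1, k + 2).
Set up (k/2 + 2)·f(k+1) − (1)·f(k) − (k + 2) = 0.
d = 0 from the (1,0,1) case.
Coefficient equations give f(k) = 2.
Get s_k = R·t_k = -factorial(k + 3)/2**k with R(k) = B(k−1)f(k)/C(k) = 2/(k + 2).
s_(k+1) − s_k = -(k + 2)*factorial(k + 3)/(2*2**k) = t_k.
Evaluate s at k=7 and k=2: -28350 and -30; difference -28320.

Σ = -28320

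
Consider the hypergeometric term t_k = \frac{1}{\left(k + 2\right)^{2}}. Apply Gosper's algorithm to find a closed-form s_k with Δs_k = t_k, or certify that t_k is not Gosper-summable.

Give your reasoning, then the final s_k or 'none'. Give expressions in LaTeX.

none (Gosper's algorithm certifies no s_k)

Step 1: r(k) = (k + 2)**2/(k + 3)**2.
A = k**2 + 4*k + 4, B = k**2 + 6*k + 9, C = 1.
Solve (k**2 + 4*k + 4)·f(k+1) − (k**2 + 4*k + 4)·f(k) = 1.
Degrees (2,2,0) ⇒ d ≤ 0.
f = c0 ⇒ A·f(k+1) − B(k−1)·f(k) − C = -1. The system {-1 = 0} is inconsistent; no antidifference.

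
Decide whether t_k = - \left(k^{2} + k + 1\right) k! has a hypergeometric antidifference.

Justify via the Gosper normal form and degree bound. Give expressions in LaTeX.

r(k) = (k + 1)*(k + (k + 1)**2 + 2)/(k**2 + k + 1) after simplifying.
Take A(k)=k + 1, B(k)=1, C(k)=k**2 + k + 1.
Need (k + 1)·f(k+1) − (1)·f(k) = k**2 + k + 1.
Bound: deg f ≤ 1.
A polynomial solution: f(k) = k.
R(k) = B(k−1)·f(k)/C(k) = k/(k**2 + k + 1); s_k = R·t_k = -k*factorial(k).
Δs = -(k**2 + k + 1)*factorial(k), as required.

Yes. s_k = - k k!.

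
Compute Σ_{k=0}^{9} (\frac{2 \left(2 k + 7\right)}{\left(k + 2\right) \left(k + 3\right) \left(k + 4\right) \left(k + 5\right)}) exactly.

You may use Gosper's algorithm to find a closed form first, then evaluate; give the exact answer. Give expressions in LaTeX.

Σ = 5/21

Ratio r(k) = (k + 2)*(2*k + 9)/((k + 6)*(2*k + 7)).
Gosper form: A/B · C(k+1)/C(k) with A=k + 2, B=k + 6, C=k + 7/2.
Need (k + 2)·f(k+1) − (k + 5)·f(k) = k + 7/2.
Bound: deg f ≤ 3.
Solving with deg f ≤ 3: f(k) = k*(k + 3)*(k + 6)/16.
Certificate R = B(k−1)f/C = k*(k + 3)*(k + 5)*(k + 6)/(8*(2*k + 7)) gives s_k = k*(k + 6)/(4*(k**2 + 6*k + 8)).
s_(k+1) − s_k = 2*(2*k + 7)/(k**4 + 14*k**3 + 71*k**2 + 154*k + 120) = t_k.
Telescoping: Σ = s_(10) − s_(0) = 5/21 − (0) = 5/21.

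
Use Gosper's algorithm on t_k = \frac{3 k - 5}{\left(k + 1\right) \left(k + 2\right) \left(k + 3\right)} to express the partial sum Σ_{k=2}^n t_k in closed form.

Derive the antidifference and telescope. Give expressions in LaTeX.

S(n) = \frac{5 n^{2} - 11 n + 6}{12 \left(n^{2} + 5 n + 6\right)}

r(k) = (k + 1)*(3*k - 2)/((k + 4)*(3*k - 5)) after simplifying.
Take A(k)=k + 1, B(k)=k + 4, C(k)=k - 5/3.
Set up (k + 1)·f(k+1) − (k + 3)·f(k) − (k - 5/3) = 0.
Degrees (1,1,1) ⇒ d ≤ 2.
Solving with deg f ≤ 2: f(k) = -k*(k + 9)/6.
Get s_k = R·t_k = k*(-k - 9)/(2*(k + 1)*(k + 2)) with R(k) = B(k−1)f(k)/C(k) = -k*(k + 3)*(k + 9)/(2*(3*k - 5)).
Δs = (3*k - 5)/(k**3 + 6*k**2 + 11*k + 6), as required.
Evaluate: s_(n+1) = (-n**2 - 11*n - 10)/(2*(n**2 + 5*n + 6)); subtract s_(2) = -11/12 ⇒ S(n) = (5*n**2 - 11*n + 6)/(12*(n**2 + 5*n + 6)).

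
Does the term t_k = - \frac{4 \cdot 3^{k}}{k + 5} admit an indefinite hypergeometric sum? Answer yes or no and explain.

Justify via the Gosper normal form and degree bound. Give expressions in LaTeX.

No; the degree bound rules out any f.

Compute t_(k+1)/t_k: get 3*(k + 5)/(k + 6).
A = 3*k + 15, B = k + 6, C = 1.
f must satisfy (3*k + 15)·f(k+1) − (k + 5)·f(k) = 1.
Degrees (1,1,0) ⇒ d ≤ -1.
deg f ≤ -1 is impossible — no certificate.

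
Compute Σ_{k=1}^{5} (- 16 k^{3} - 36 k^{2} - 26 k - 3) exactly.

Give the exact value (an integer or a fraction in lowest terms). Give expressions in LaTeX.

Ratio r(k) = (16*k**3 + 84*k**2 + 146*k + 81)/(16*k**3 + 36*k**2 + 26*k + 3).
So A=1 and B=1, with C=k**3 + 9*k**2/4 + 13*k/8 + 3/16.
Key eq: (1)·f(k+1) = (1)·f(k) + (k**3 + 9*k**2/4 + 13*k/8 + 3/16).
Bound: deg f ≤ 4.
Solving with deg f ≤ 4: f(k) = k*(4*k**3 + 4*k**2 - k - 4)/16.
R(k) = B(k−1)·f(k)/C(k) = k*(4*k**3 + 4*k**2 - k - 4)/(16*k**3 + 36*k**2 + 26*k + 3); s_k = R·t_k = k*(-4*k**3 - 4*k**2 + k + 4).
Check: Δs_k = -16*k**3 - 36*k**2 - 26*k - 3. ✓
Σ_(k=1)^(5) t_k = s_(6) − s_(1) = -5988 − (-3) = -5985.

Σ = -5985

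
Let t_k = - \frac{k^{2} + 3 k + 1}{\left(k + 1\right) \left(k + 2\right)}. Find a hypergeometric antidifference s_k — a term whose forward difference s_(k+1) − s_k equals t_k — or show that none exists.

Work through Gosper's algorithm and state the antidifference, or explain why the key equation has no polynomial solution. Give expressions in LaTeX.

s_k = - \frac{k^{2}}{k + 1}

t_(k+1)/t_k = (k + 1)*(3*k + (k + 1)**2 + 4)/((k + 3)*(k**2 + 3*k + 1)).
Factor: A=k + 1; B=k + 3; C=k**2 + 3*k + 1.
f must satisfy (k + 1)·f(k+1) − (k + 2)·f(k) = k**2 + 3*k + 1.
From deg A=1, deg B=1, deg C=2: d=2.
Coefficient equations give f(k) = k**2.
Get s_k = R·t_k = -k**2/(k + 1) with R(k) = B(k−1)f(k)/C(k) = k**2*(k + 2)/(k**2 + 3*k + 1).
s_(k+1) − s_k = (k**2*(k + 2) - (k + 1)**3)/((k + 1)*(k + 2)) = t_k.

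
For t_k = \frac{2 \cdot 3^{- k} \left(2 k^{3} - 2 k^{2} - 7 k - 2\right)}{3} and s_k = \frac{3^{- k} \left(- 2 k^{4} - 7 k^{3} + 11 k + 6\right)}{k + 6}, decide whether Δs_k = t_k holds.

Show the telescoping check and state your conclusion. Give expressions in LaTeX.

Invalid: residual \frac{3^{- k} \left(- 4 k^{4} - 26 k^{3} + 35 k^{2} + 97 k + 30\right)}{k^{2} + 13 k + 42} ≠ 0.

s_(k+1) = (11*k - 2*(k + 1)**4 - 7*(k + 1)**3 + 17)/(3*3**k*(k + 7))
s_(k+1) − s_k = (4*k**5 + 36*k**4 + 24*k**3 - 249*k**2 - 349*k - 78)/(3*3**k*(k**2 + 13*k + 42))
(s_(k+1) − s_k) − t_k = (-4*k**4 - 26*k**3 + 35*k**2 + 97*k + 30)/(3**k*(k**2 + 13*k + 42))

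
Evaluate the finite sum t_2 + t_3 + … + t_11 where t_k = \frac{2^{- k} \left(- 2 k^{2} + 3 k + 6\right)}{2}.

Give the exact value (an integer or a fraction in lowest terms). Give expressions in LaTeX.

Compute t_(k+1)/t_k: get (2*k**2 + k - 7)/(2*(2*k**2 - 3*k - 6)).
So A=1/2 and B=1, with C=k**2 - 3*k/2 - 3.
Need (1/2)·f(k+1) − (1)·f(k) = k**2 - 3*k/2 - 3.
deg f ≤ 2 (via 0,0,2).
Coefficient equations give f(k) = -(k - 1)*(2*k + 3).
Then R = B(k−1)f/C = -2*(k - 1)*(2*k + 3)/(2*k**2 - 3*k - 6), so s_k = R(k)·t_k = (2*k**2 + k - 3)/2**k.
Check: Δs_k = (-2*k**2 + 3*k + 6)/(2*2**k). ✓
Sum = s_(12) − s_(2); s_(12) = 297/4096, s_(2) = 7/4 ⇒ -6871/4096.

Σ = -6871/4096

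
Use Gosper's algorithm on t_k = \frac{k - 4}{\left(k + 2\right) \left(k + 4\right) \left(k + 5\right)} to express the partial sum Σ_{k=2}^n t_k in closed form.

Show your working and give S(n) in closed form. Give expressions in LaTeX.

S(n) = \frac{n^{3} - 8 n^{2} - 33 n + 40}{20 \left(n^{3} + 12 n^{2} + 47 n + 60\right)}

r(k) = (k - 3)*(k + 2)*(k + 4)/((k - 4)*(k + 3)*(k + 6)) after simplifying.
Normal form (A,B,C) = (k + 2, k + 6, k**2 - k - 12).
f must satisfy (k + 2)·f(k+1) − (k + 5)·f(k) = k**2 - k - 12.
deg f ≤ 3 (via 1,1,2).
Solve for f: f(k) = -k*(k**2 + 21*k + 50)/12 (degree 3 ≤ 3).
Certificate R = B(k−1)f/C = -k*(k + 5)*(k**2 + 21*k + 50)/(12*(k - 4)*(k + 3)) gives s_k = k*(-k**2 - 21*k - 50)/(12*(k**3 + 9*k**2 + 26*k + 24)).
s_(k+1) − s_k = (k - 4)/(k**3 + 11*k**2 + 38*k + 40) = t_k.
Evaluate: s_(n+1) = (-n**3 - 24*n**2 - 95*n - 72)/(12*(n**3 + 12*n**2 + 47*n + 60)); subtract s_(2) = -2/15 ⇒ S(n) = (n**3 - 8*n**2 - 33*n + 40)/(20*(n**3 + 12*n**2 + 47*n + 60)).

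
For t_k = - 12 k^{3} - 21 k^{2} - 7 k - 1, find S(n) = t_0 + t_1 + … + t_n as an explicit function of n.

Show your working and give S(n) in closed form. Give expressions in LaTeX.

S(n) = - 3 n^{4} - 13 n^{3} - 17 n^{2} - 8 n - 1

r(k) = (12*k**3 + 57*k**2 + 85*k + 41)/(12*k**3 + 21*k**2 + 7*k + 1) after simplifying.
A = 1, B = 1, C = k**3 + 7*k**2/4 + 7*k/12 + 1/12.
Key eq: (1)·f(k+1) = (1)·f(k) + (k**3 + 7*k**2/4 + 7*k/12 + 1/12).
d = 4 from the (0,0,3) case.
Solve for f: f(k) = k*(3*k**3 + k**2 - 4*k + 1)/12 (degree 4 ≤ 4).
Certificate R = B(k−1)f/C = k*(3*k**3 + k**2 - 4*k + 1)/(12*k**3 + 21*k**2 + 7*k + 1) gives s_k = k*(-3*k**3 - k**2 + 4*k - 1).
Verify: -12*k**3 - 21*k**2 - 7*k - 1 matches t_k.
Σ_(k=0)^n t_k = s_(n+1) − s_(0) = (-3*n**4 - 13*n**3 - 17*n**2 - 8*n - 1) − (0), i.e. -3*n**4 - 13*n**3 - 17*n**2 - 8*n - 1.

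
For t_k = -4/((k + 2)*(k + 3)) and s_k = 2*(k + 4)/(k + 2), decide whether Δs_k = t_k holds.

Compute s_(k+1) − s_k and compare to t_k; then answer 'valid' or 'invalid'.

s_(k+1) = 2*(k + 5)/(k + 3)
s_(k+1) − s_k = -4/(k**2 + 5*k + 6)
(s_(k+1) − s_k) − t_k = 0

Valid — Δs_k = t_k.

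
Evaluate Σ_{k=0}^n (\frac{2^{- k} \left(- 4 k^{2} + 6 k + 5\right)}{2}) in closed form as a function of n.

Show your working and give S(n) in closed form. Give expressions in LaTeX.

S(n) = 2^{- n - 1} \left(- 2^{n + 1} + 4 n^{2} + 10 n + 7\right)

Ratio r(k) = (4*k**2 + 2*k - 7)/(2*(4*k**2 - 6*k - 5)).
A = 1/2, B = 1, C = k**2 - 3*k/2 - 5/4.
Solve (1/2)·f(k+1) − (1)·f(k) = k**2 - 3*k/2 - 5/4.
d = 2 from the (0,0,2) case.
Coefficient equations give f(k) = -(4*k**2 + 2*k + 1)/2.
R(k) = B(k−1)·f(k)/C(k) = -2*(4*k**2 + 2*k + 1)/(4*k**2 - 6*k - 5); s_k = R·t_k = (4*k**2 + 2*k + 1)/2**k.
s_(k+1) − s_k = (-4*k**2 + 6*k + 5)/(2*2**k) = t_k.
Telescope: S(n) = s_(n+1) − s_(0) = 2**(-n - 1)*(4*n**2 + 10*n + 7) − (1) = 2**(-n - 1)*(-2**(n + 1) + 4*n**2 + 10*n + 7).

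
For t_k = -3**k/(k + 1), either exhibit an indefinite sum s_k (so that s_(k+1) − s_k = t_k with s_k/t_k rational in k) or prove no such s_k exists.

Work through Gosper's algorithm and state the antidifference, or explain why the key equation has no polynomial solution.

none (Gosper's algorithm certifies no s_k)

Ratio r(k) = 3*(k + 1)/(k + 2).
Take A(k)=3*k + 3, B(k)=k + 2, C(k)=1.
Need (3*k + 3)·f(k+1) − (k + 1)·f(k) = 1.
From deg A=1, deg B=1, deg C=0: d=-1.
deg f ≤ -1 is impossible — no certificate.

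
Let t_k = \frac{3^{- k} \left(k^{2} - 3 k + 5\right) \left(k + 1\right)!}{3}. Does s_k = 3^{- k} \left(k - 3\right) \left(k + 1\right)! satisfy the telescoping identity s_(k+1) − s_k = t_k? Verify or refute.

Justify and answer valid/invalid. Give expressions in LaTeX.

valid; difference matches t_k

s_(k+1) = (k - 2)*factorial(k + 2)/(3*3**k)
s_(k+1) − s_k = (k**2 - 3*k + 5)*factorial(k + 1)/(3*3**k)
(s_(k+1) − s_k) − t_k = 0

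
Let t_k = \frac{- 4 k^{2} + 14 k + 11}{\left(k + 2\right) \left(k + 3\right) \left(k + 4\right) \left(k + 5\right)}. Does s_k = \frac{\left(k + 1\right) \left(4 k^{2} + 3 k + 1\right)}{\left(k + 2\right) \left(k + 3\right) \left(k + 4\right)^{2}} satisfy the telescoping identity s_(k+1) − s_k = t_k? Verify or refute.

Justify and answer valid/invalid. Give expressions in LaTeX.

s_(k+1) = (k + 2)*(3*k + 4*(k + 1)**2 + 4)/((k + 3)*(k + 4)*(k + 5)**2)
s_(k+1) − s_k = (-4*k**4 + 2*k**3 + 132*k**2 + 226*k + 103)/(k**6 + 23*k**5 + 217*k**4 + 1073*k**3 + 2926*k**2 + 4160*k + 2400)
(s_(k+1) − s_k) − t_k = 3*(8*k**3 + 25*k**2 - 51*k - 39)/(k**6 + 23*k**5 + 217*k**4 + 1073*k**3 + 2926*k**2 + 4160*k + 2400)

Invalid: residual \frac{3 \left(8 k^{3} + 25 k^{2} - 51 k - 39\right)}{k^{6} + 23 k^{5} + 217 k^{4} + 1073 k^{3} + 2926 k^{2} + 4160 k + 2400} ≠ 0.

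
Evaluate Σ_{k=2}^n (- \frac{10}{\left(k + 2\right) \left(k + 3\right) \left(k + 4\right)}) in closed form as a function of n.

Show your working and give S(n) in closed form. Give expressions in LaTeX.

S(n) = \frac{- n^{2} - 7 n + 8}{4 \left(n^{2} + 7 n + 12\right)}

The ratio is (k + 2)/(k + 5).
Factor: A=k + 2; B=k + 5; C=1.
Set up (k + 2)·f(k+1) − (k + 4)·f(k) − (1) = 0.
From deg A=1, deg B=1, deg C=0: d=2.
Match coefficients ⇒ f(k) = k*(k + 5)/12.
Get s_k = R·t_k = 5*k*(-k - 5)/(6*(k + 2)*(k + 3)) with R(k) = B(k−1)f(k)/C(k) = k*(k + 4)*(k + 5)/12.
Check: Δs_k = -10/(k**3 + 9*k**2 + 26*k + 24). ✓
Evaluate: s_(n+1) = 5*(-n**2 - 7*n - 6)/(6*(n**2 + 7*n + 12)); subtract s_(2) = -7/12 ⇒ S(n) = (-n**2 - 7*n + 8)/(4*(n**2 + 7*n + 12)).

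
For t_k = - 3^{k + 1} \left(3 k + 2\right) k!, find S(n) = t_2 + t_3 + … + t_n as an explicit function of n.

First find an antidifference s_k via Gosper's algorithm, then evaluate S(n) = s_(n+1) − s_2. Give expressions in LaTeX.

S(n) = - 9 \cdot 3^{n} \left(n + 1\right)! + 54

Compute t_(k+1)/t_k: get 3*(k + 1)*(3*k + 5)/(3*k + 2).
Take A(k)=3*k + 3, B(k)=1, C(k)=k + 2/3.
Key eq: (3*k + 3)·f(k+1) = (1)·f(k) + (k + 2/3).
d = 0 from the (1,0,1) case.
Match coefficients ⇒ f(k) = 1/3.
Then R = B(k−1)f/C = 1/(3*k + 2), so s_k = R(k)·t_k = -3**(k + 1)*factorial(k).
Verify: -3**(k + 1)*(3*k + 2)*factorial(k) matches t_k.
Evaluate: s_(n+1) = -3**(n + 2)*factorial(n + 1); subtract s_(2) = -54 ⇒ S(n) = -9*3**n*factorial(n + 1) + 54.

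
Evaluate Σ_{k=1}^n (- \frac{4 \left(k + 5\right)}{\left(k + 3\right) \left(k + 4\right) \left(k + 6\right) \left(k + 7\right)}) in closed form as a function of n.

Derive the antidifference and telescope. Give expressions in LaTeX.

Compute t_(k+1)/t_k: get (k + 3)*(k + 6)**2/((k + 5)**2*(k + 8)).
Take A(k)=k + 3, B(k)=k + 8, C(k)=k**2 + 10*k + 25.
Key eq: (k + 3)·f(k+1) = (k + 7)·f(k) + (k**2 + 10*k + 25).
deg f ≤ 4 (via 1,1,2).
Solving with deg f ≤ 4: f(k) = k*(k + 4)*(k + 5)*(k + 9)/36.
Get s_k = R·t_k = k*(-k - 9)/(9*(k**2 + 9*k + 18)) with R(k) = B(k−1)f(k)/C(k) = k*(k + 4)*(k + 7)*(k + 9)/(36*(k + 5)).
Check: Δs_k = 4*(-k - 5)/(k**4 + 20*k**3 + 145*k**2 + 450*k + 504). ✓
Telescope: S(n) = s_(n+1) − s_(1) = (-n**2 - 11*n - 10)/(9*(n**2 + 11*n + 28)) − (-5/126) = n*(-n - 11)/(14*(n**2 + 11*n + 28)).

S(n) = \frac{n \left(- n - 11\right)}{14 \left(n^{2} + 11 n + 28\right)}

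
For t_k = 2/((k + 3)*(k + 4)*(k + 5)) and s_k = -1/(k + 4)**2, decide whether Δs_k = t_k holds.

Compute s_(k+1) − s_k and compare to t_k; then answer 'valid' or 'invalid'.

Invalid: residual (-3*k - 13)/(k**5 + 21*k**4 + 175*k**3 + 723*k**2 + 1480*k + 1200) ≠ 0.

s_(k+1) = -1/(k + 5)**2
s_(k+1) − s_k = -1/(k + 5)**2 + (k + 4)**(-2)
(s_(k+1) − s_k) − t_k = (-3*k - 13)/(k**5 + 21*k**4 + 175*k**3 + 723*k**2 + 1480*k + 1200)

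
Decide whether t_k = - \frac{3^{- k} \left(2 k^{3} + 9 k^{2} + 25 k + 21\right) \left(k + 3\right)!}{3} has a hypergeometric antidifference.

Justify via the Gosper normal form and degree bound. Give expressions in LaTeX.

r(k) = (2*k**4 + 23*k**3 + 109*k**2 + 253*k + 228)/(3*(2*k**3 + 9*k**2 + 25*k + 21)) after simplifying.
Take A(k)=k/3 + 4/3, B(k)=1, C(k)=k**3 + 9*k**2/2 + 25*k/2 + 21/2.
Solve (k/3 + 4/3)·f(k+1) − (1)·f(k) = k**3 + 9*k**2/2 + 25*k/2 + 21/2.
From deg A=1, deg B=0, deg C=3: d=2.
Match coefficients ⇒ f(k) = 3*(k + 1)*(2*k + 1)/2.
Certificate R = B(k−1)f/C = 3*(k + 1)*(2*k + 1)/(2*k**3 + 9*k**2 + 25*k + 21) gives s_k = -(k + 1)*(2*k + 1)*factorial(k + 3)/3**k.
s_(k+1) − s_k = -(2*k**3 + 9*k**2 + 25*k + 21)*factorial(k + 3)/(3*3**k) = t_k.

Yes. s_k = - 3^{- k} \left(k + 1\right) \left(2 k + 1\right) \left(k + 3\right)!.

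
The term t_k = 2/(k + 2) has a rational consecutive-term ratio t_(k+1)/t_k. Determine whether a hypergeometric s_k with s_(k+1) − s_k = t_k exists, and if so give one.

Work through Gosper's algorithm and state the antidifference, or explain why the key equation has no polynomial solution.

Compute t_(k+1)/t_k: get (k + 2)/(k + 3).
Factor: A=k + 2; B=k + 3; C=1.
f must satisfy (k + 2)·f(k+1) − (k + 2)·f(k) = 1.
Bound: deg f ≤ 0.
Generic f = c0 gives residual -1; -1 = 0 cannot hold, so t_k is not Gosper-summable.

none — t_k is not Gosper-summable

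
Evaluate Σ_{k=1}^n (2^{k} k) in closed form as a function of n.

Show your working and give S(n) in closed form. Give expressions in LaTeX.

S(n) = 2 \cdot 2^{n} n - 2 \cdot 2^{n} + 2

Compute t_(k+1)/t_k: get 2 + 2/k.
So A=2 and B=1, with C=k.
Key eq: (2)·f(k+1) = (1)·f(k) + (k).
deg f ≤ 1 (via 0,0,1).
Solve for f: f(k) = k - 2 (degree 1 ≤ 1).
Get s_k = R·t_k = 2**k*(k - 2) with R(k) = B(k−1)f(k)/C(k) = (k - 2)/k.
Check: Δs_k = 2**k*k. ✓
Evaluate: s_(n+1) = 2**(n + 1)*(n - 1); subtract s_(1) = -2 ⇒ S(n) = 2*2**n*n - 2*2**n + 2.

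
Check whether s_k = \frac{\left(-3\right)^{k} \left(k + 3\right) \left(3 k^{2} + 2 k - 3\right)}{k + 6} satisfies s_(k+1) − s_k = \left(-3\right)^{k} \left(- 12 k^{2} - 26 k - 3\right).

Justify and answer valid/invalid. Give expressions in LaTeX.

Invalid: residual \frac{3 \left(-3\right)^{k} \left(12 k^{3} + 101 k^{2} + 161 k + 15\right)}{k^{2} + 13 k + 42} ≠ 0.

s_(k+1) = (-3)**(k + 1)*(k + 4)*(2*k + 3*(k + 1)**2 - 1)/(k + 7)
s_(k+1) − s_k = (-3)**k*(-12*k**4 - 146*k**3 - 542*k**2 - 648*k - 81)/(k**2 + 13*k + 42)
(s_(k+1) − s_k) − t_k = 3*(-3)**k*(12*k**3 + 101*k**2 + 161*k + 15)/(k**2 + 13*k + 42)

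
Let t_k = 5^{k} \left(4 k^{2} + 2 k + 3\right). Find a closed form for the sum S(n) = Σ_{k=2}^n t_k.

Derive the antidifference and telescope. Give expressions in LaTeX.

S(n) = 5 \cdot 5^{n} n^{2} + 5 \cdot 5^{n} - 50

t_(k+1)/t_k = 5*(4*k**2 + 10*k + 9)/(4*k**2 + 2*k + 3).
A = 5, B = 1, C = k**2 + k/2 + 3/4.
Set up (5)·f(k+1) − (1)·f(k) − (k**2 + k/2 + 3/4) = 0.
Bound: deg f ≤ 2.
Match coefficients ⇒ f(k) = (k**2 - 2*k + 2)/4.
Certificate R = B(k−1)f/C = (k**2 - 2*k + 2)/(4*k**2 + 2*k + 3) gives s_k = 5**k*(k**2 - 2*k + 2).
Check: Δs_k = 5**k*(4*k**2 + 2*k + 3). ✓
Evaluate: s_(n+1) = 5**(n + 1)*(n**2 + 1); subtract s_(2) = 50 ⇒ S(n) = 5*5**n*n**2 + 5*5**n - 50.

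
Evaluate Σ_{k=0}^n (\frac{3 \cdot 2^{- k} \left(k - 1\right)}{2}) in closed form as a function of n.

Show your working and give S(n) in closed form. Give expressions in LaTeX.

Compute t_(k+1)/t_k: get k/(2*(k - 1)).
Normal form (A,B,C) = (1/2, 1, k - 1).
Need (1/2)·f(k+1) − (1)·f(k) = k - 1.
From deg A=0, deg B=0, deg C=1: d=1.
Coefficient equations give f(k) = -2*k.
Get s_k = R·t_k = -3*k/2**k with R(k) = B(k−1)f(k)/C(k) = -2*k/(k - 1).
s_(k+1) − s_k = 3*(k - 1)/(2*2**k) = t_k.
Σ_(k=0)^n t_k = s_(n+1) − s_(0) = (3*2**(-n - 1)*(-n - 1)) − (0), i.e. 3*2**(-n - 1)*(-n - 1).

S(n) = 3 \cdot 2^{- n - 1} \left(- n - 1\right)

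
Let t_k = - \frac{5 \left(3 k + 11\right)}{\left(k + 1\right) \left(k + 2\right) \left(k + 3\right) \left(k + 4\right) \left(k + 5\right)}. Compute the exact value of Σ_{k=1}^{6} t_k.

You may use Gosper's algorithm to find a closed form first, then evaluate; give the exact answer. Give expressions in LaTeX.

Σ = -127/792

Step 1: r(k) = (k + 1)*(3*k + 14)/((k + 6)*(3*k + 11)).
A = k + 1, B = k + 6, C = k + 11/3.
Set up (k + 1)·f(k+1) − (k + 5)·f(k) − (k + 11/3) = 0.
deg f ≤ 4 (via 1,1,1).
Coefficient equations give f(k) = k*(k + 3)*(k**2 + 7*k + 14)/24.
Get s_k = R·t_k = 5*k*(-k**2 - 7*k - 14)/(8*(k**3 + 7*k**2 + 14*k + 8)) with R(k) = B(k−1)f(k)/C(k) = k*(k + 3)*(k + 5)*(k**2 + 7*k + 14)/(8*(3*k + 11)).
Δs = 5*(-3*k - 11)/(k**5 + 15*k**4 + 85*k**3 + 225*k**2 + 274*k + 120), as required.
Σ_(k=1)^(6) t_k = s_(7) − s_(1) = -245/396 − (-11/24) = -127/792.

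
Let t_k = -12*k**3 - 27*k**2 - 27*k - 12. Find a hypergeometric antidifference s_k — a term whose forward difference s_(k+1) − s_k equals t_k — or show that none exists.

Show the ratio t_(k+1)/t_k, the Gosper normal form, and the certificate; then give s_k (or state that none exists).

The ratio is (4*k**3 + 21*k**2 + 39*k + 26)/(4*k**3 + 9*k**2 + 9*k + 4).
A = 1, B = 1, C = k**3 + 9*k**2/4 + 9*k/4 + 1.
Solve (1)·f(k+1) − (1)·f(k) = k**3 + 9*k**2/4 + 9*k/4 + 1.
deg f ≤ 4 (via 0,0,3).
Match coefficients ⇒ f(k) = k*(k + 1)*(k**2 + 1)/4.
Get s_k = R·t_k = 3*k*(-k**3 - k**2 - k - 1) with R(k) = B(k−1)f(k)/C(k) = k*(k**2 + 1)/(4*k**2 + 5*k + 4).
Check: Δs_k = -12*k**3 - 27*k**2 - 27*k - 12. ✓

s_k = 3*k*(-k**3 - k**2 - k - 1)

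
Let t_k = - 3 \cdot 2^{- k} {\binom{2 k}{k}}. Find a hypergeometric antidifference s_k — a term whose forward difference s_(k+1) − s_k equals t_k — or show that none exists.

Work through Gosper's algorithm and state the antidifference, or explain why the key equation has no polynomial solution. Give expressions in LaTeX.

none (Gosper's algorithm certifies no s_k)

r(k) = (2*k + 1)/(k + 1) after simplifying.
Factor: A=2*k + 1; B=k + 1; C=1.
Solve (2*k + 1)·f(k+1) − (k)·f(k) = 1.
deg f ≤ -1 (via 1,1,0).
Bound -1 < 0, so the key equation has no polynomial solution.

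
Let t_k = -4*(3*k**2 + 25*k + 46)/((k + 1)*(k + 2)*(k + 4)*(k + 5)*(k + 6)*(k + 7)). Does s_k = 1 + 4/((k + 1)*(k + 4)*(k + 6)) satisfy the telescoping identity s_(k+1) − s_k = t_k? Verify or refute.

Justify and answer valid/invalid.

s_(k+1) = 1 + 4/((k + 2)*(k + 5)*(k + 7))
s_(k+1) − s_k = 4/((k + 2)*(k + 5)*(k + 7)) - 4/((k + 1)*(k + 4)*(k + 6))
(s_(k+1) − s_k) − t_k = 0

valid; difference matches t_k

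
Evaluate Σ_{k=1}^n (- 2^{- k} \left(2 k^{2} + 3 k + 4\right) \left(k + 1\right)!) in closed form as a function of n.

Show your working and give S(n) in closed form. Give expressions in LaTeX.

S(n) = 2^{- n} \left(6 \cdot 2^{n} - 2 n^{3} n! - 9 n^{2} n! - 13 n n! - 6 n!\right)

t_(k+1)/t_k = (k + 2)*(3*k + 2*(k + 1)**2 + 7)/(2*(2*k**2 + 3*k + 4)).
Normal form (A,B,C) = (k/2 + 1, 1, k**2 + 3*k/2 + 2).
Set up (k/2 + 1)·f(k+1) − (1)·f(k) − (k**2 + 3*k/2 + 2) = 0.
Degrees (1,0,2) ⇒ d ≤ 1.
Match coefficients ⇒ f(k) = 2*k + 1.
Get s_k = R·t_k = -2**(1 - k)*(2*k + 1)*factorial(k + 1) with R(k) = B(k−1)f(k)/C(k) = 2*(2*k + 1)/(2*k**2 + 3*k + 4).
Check: Δs_k = -(2*k**2 + 3*k + 4)*factorial(k + 1)/2**k. ✓
Evaluate: s_(n+1) = -(2*n + 3)*factorial(n + 2)/2**n; subtract s_(1) = -6 ⇒ S(n) = (6*2**n - 2*n**3*factorial(n) - 9*n**2*factorial(n) - 13*n*factorial(n) - 6*factorial(n))/2**n.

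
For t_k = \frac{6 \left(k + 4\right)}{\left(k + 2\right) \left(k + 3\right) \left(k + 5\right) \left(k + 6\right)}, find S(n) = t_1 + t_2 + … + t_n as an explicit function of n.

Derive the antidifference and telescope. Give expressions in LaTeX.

S(n) = \frac{n \left(n + 9\right)}{6 \left(n^{2} + 9 n + 18\right)}

Step 1: r(k) = (k + 2)*(k + 5)**2/((k + 4)**2*(k + 7)).
Normal form (A,B,C) = (k + 2, k + 7, k**2 + 8*k + 16).
Solve (k + 2)·f(k+1) − (k + 6)·f(k) = k**2 + 8*k + 16.
From deg A=1, deg B=1, deg C=2: d=4.
A polynomial solution: f(k) = k*(k + 3)*(k + 4)*(k + 7)/20.
Get s_k = R·t_k = 3*k*(k + 7)/(10*(k**2 + 7*k + 10)) with R(k) = B(k−1)f(k)/C(k) = k*(k + 3)*(k + 6)*(k + 7)/(20*(k + 4)).
Δs = 6*(k + 4)/(k**4 + 16*k**3 + 91*k**2 + 216*k + 180), as required.
Σ_(k=1)^n t_k = s_(n+1) − s_(1) = (3*(n**2 + 9*n + 8)/(10*(n**2 + 9*n + 18))) − (2/15), i.e. n*(n + 9)/(6*(n**2 + 9*n + 18)).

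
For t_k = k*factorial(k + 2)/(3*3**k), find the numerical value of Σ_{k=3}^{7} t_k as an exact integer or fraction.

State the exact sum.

r(k) = (k + 1)*(k + 3)/(3*k) after simplifying.
So A=k/3 + 1 and B=1, with C=k.
f must satisfy (k/3 + 1)·f(k+1) − (1)·f(k) = k.
Degrees (1,0,1) ⇒ d ≤ 0.
Match coefficients ⇒ f(k) = 3.
So s_k = (B(k−1)f/C)·t_k = (3/k)·t_k = factorial(k + 2)/3**k.
s_(k+1) − s_k = k*factorial(k + 2)/(3*3**k) = t_k.
Sum = s_(8) − s_(3); s_(8) = 44800/81, s_(3) = 40/9 ⇒ 44440/81.

Σ = 44440/81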